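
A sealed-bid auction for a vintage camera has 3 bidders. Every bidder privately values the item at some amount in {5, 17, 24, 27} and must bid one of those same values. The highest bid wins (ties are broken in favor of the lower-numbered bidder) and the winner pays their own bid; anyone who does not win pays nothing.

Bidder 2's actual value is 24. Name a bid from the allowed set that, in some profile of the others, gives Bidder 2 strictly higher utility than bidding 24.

Suppose Bidder 1 bids 5 and Bidder 3 bids 5.
Bid 24: wins, pays 24, utility 24 - 24 = 0.
Bid 17: wins, pays 17, utility 24 - 17 = 7.
So bidding 17 beats truth here (7 > 0).

17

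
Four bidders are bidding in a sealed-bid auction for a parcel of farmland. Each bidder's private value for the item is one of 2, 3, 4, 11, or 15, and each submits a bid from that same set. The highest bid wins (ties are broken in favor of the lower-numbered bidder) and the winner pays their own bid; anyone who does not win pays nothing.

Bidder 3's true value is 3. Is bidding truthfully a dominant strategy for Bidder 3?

Check each profile of the others' bids and compare truth against every alternative bid.
Others bid (2, 2, 2): truth gives 0, best alternative gives 0.
Others bid (2, 2, 3): truth gives 0, best alternative gives 0.
Others bid (2, 2, 4): truth gives 0, best alternative gives 0.
Others bid (2, 2, 11): truth gives 0, best alternative gives 0.
Others bid (2, 2, 15): truth gives 0, best alternative gives 0.
Others bid (2, 3, 2): truth gives 0, best alternative gives 0.
(Remaining 119 profiles checked similarly; truth is weakly best in each.)
In every case the truthful bid is at least as good as any alternative, so it is a dominant strategy.

Yes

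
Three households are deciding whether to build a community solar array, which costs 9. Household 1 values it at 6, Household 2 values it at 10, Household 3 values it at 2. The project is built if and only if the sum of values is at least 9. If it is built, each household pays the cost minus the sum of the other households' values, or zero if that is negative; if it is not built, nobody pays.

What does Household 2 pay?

Total value 18 ≥ cost 9, so the project is built.
The other households' values sum to 8.
Cost minus that sum is 9 - 8 = 1.

1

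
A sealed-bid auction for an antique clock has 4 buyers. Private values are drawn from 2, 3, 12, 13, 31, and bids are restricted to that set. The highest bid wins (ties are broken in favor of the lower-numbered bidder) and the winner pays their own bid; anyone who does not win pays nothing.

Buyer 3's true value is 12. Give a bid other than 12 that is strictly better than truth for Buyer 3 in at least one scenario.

Suppose Buyer 1 bids 2, Buyer 2 bids 2 and Buyer 4 bids 2.
Bid 12: wins, pays 12, utility 12 - 12 = 0.
Bid 3: wins, pays 3, utility 12 - 3 = 9.
So bidding 3 beats truth here (9 > 0).

3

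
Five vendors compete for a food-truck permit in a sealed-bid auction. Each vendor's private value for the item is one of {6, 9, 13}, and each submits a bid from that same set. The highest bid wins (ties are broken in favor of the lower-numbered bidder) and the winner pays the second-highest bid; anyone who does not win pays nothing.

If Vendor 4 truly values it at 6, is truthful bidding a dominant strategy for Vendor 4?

Yes

Check each profile of the others' bids and compare truth against every alternative bid.
Others bid (6, 6, 6, 9): truth gives 0, best alternative gives -3.
Others bid (6, 6, 6, 6): truth gives 0, best alternative gives 0.
Others bid (6, 6, 6, 13): truth gives 0, best alternative gives 0.
Others bid (6, 6, 9, 6): truth gives 0, best alternative gives 0.
Others bid (6, 6, 9, 9): truth gives 0, best alternative gives 0.
Others bid (6, 6, 9, 13): truth gives 0, best alternative gives 0.
(Remaining 75 profiles checked similarly; truth is weakly best in each.)
In every case the truthful bid is at least as good as any alternative, so it is a dominant strategy.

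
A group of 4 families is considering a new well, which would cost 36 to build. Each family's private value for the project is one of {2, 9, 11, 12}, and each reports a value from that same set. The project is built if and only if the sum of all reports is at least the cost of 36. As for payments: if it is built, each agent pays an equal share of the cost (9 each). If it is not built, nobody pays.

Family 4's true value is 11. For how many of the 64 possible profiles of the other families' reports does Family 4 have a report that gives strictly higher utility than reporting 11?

3

Others report (2, 11, 11): truth gives 0; report 12 gives 2 > 0. Violating.
Others report (11, 2, 11): truth gives 0; report 12 gives 2 > 0. Violating.
Others report (11, 11, 2): truth gives 0; report 12 gives 2 > 0. Violating.
Others report (2, 2, 2): truth gives 0; no alternative beats it.
Others report (2, 2, 9): truth gives 0; no alternative beats it.
(Checking all 64 profiles: 3 have a profitable deviation, 61 do not.)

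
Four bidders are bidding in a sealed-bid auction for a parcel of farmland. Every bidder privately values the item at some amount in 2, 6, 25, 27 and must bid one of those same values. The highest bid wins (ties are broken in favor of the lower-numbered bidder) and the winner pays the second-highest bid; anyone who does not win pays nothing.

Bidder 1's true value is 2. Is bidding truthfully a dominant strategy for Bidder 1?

Check each profile of the others' bids and compare truth against every alternative bid.
Others bid (2, 2, 6): truth gives 0, best alternative gives -4.
Others bid (2, 6, 2): truth gives 0, best alternative gives -4.
Others bid (2, 6, 6): truth gives 0, best alternative gives -4.
Others bid (6, 2, 2): truth gives 0, best alternative gives -4.
Others bid (6, 2, 6): truth gives 0, best alternative gives -4.
Others bid (6, 6, 2): truth gives 0, best alternative gives -4.
(Remaining 58 profiles checked similarly; truth is weakly best in each.)
In every case the truthful bid is at least as good as any alternative, so it is a dominant strategy.

Yes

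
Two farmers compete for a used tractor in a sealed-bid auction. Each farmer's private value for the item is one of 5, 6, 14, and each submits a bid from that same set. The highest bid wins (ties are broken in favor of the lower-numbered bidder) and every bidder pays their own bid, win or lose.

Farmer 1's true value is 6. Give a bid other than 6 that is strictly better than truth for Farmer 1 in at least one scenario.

5

Suppose Farmer 2 bids 5.
Bid 6: wins, pays 6, utility 6 - 6 = 0.
Bid 5: wins, pays 5, utility 6 - 5 = 1.
So bidding 5 beats truth here (1 > 0).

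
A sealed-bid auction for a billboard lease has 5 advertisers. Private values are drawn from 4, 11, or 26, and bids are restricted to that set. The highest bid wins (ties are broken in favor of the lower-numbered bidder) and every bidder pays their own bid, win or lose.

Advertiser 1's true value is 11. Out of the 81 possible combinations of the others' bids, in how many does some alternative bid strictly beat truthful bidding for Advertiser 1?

66

Others bid (4, 4, 4, 4): truth gives 0; bid 4 gives 7 > 0. Violating.
Others bid (4, 4, 4, 26): truth gives -11; bid 4 gives -4 > -11. Violating.
Others bid (4, 4, 11, 26): truth gives -11; bid 4 gives -4 > -11. Violating.
Others bid (4, 4, 26, 4): truth gives -11; bid 4 gives -4 > -11. Violating.
Others bid (4, 4, 4, 11): truth gives 0; no alternative beats it.
Others bid (4, 4, 11, 4): truth gives 0; no alternative beats it.
(Checking all 81 profiles: 66 have a profitable deviation, 15 do not.)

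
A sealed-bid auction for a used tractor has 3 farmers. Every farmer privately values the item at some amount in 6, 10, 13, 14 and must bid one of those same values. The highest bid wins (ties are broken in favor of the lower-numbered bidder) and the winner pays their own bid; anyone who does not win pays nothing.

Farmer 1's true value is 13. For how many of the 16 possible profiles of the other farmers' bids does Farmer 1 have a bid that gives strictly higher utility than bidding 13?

4

Others bid (6, 6): truth gives 0; bid 6 gives 7 > 0. Violating.
Others bid (6, 10): truth gives 0; bid 10 gives 3 > 0. Violating.
Others bid (10, 6): truth gives 0; bid 10 gives 3 > 0. Violating.
Others bid (10, 10): truth gives 0; bid 10 gives 3 > 0. Violating.
Others bid (6, 13): truth gives 0; no alternative beats it.
Others bid (6, 14): truth gives 0; no alternative beats it.
(Checking all 16 profiles: 4 have a profitable deviation, 12 do not.)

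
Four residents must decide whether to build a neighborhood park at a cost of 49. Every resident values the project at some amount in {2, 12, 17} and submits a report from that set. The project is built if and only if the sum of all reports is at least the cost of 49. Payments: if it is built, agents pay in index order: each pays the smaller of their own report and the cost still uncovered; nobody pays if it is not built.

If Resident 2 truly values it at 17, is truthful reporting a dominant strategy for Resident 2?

Consider the case where Resident 1 reports 12, Resident 3 reports 12 and Resident 4 reports 17.
Truthful report 17: project built, pays 17, utility 17 - 17 = 0.
Report 12 instead: project built, pays 12, utility 17 - 12 = 5.
Since 5 > 0, reporting 12 is strictly better here, so truthful reporting is not dominant.

No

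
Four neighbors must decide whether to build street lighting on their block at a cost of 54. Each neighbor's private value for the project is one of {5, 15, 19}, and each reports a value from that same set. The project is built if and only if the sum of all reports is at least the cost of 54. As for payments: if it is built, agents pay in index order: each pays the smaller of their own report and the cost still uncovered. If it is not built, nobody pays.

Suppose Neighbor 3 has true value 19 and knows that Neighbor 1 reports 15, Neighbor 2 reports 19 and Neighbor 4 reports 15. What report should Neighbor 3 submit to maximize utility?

5

Report 5: project built, pays 5, utility 19 - 5 = 14.
Report 15: project built, pays 15, utility 19 - 15 = 4.
Report 19: project built, pays 19, utility 19 - 19 = 0.
The best choice is 5 with utility 14.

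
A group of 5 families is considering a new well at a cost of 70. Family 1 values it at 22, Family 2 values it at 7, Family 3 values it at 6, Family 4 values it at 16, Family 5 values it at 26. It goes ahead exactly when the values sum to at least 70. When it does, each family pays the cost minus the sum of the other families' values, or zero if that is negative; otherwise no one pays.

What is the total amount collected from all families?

43

Total value 77 ≥ cost 70, so it is built.
Family 1: others sum to 55; max(0, 70 - 55) = 15.
Family 2: others sum to 70; max(0, 70 - 70) = 0.
Family 3: others sum to 71; max(0, 70 - 71) = 0.
Family 4: others sum to 61; max(0, 70 - 61) = 9.
Family 5: others sum to 51; max(0, 70 - 51) = 19.
Total collected = 15 + 0 + 0 + 9 + 19 = 43.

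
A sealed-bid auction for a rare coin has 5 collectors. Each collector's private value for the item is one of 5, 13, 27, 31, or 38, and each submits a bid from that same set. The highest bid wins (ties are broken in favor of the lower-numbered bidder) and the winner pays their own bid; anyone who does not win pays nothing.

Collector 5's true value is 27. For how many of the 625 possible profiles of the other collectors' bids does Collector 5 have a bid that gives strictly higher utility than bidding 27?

1

Others bid (5, 5, 5, 5): truth gives 0; bid 13 gives 14 > 0. Violating.
Others bid (5, 5, 5, 13): truth gives 0; no alternative beats it.
Others bid (5, 5, 5, 27): truth gives 0; no alternative beats it.
(Checking all 625 profiles: 1 has a profitable deviation, 624 do not.)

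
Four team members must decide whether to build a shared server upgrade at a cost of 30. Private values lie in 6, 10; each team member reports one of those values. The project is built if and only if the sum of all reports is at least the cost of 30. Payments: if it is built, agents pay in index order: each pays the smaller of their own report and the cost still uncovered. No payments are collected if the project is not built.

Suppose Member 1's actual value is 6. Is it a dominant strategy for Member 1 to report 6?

Check each profile of the others' reports and compare truth against every alternative report.
Others report (6, 6, 10): truth gives 0, best alternative gives -4.
Others report (6, 10, 6): truth gives 0, best alternative gives -4.
Others report (6, 10, 10): truth gives 0, best alternative gives -4.
Others report (10, 6, 6): truth gives 0, best alternative gives -4.
Others report (10, 6, 10): truth gives 0, best alternative gives -4.
Others report (10, 10, 6): truth gives 0, best alternative gives -4.
(Remaining 2 profiles checked similarly; truth is weakly best in each.)
In every case the truthful report is at least as good as any alternative, so it is a dominant strategy.

Yes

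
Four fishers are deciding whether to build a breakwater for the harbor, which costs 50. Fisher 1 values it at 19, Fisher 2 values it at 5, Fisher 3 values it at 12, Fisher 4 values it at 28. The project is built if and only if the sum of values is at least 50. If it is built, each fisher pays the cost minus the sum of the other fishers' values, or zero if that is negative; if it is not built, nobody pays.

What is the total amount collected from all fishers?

Total value 64 ≥ cost 50, so it is built.
Fisher 1: others sum to 45; max(0, 50 - 45) = 5.
Fisher 2: others sum to 59; max(0, 50 - 59) = 0.
Fisher 3: others sum to 52; max(0, 50 - 52) = 0.
Fisher 4: others sum to 36; max(0, 50 - 36) = 14.
Total collected = 5 + 0 + 0 + 14 = 19.

19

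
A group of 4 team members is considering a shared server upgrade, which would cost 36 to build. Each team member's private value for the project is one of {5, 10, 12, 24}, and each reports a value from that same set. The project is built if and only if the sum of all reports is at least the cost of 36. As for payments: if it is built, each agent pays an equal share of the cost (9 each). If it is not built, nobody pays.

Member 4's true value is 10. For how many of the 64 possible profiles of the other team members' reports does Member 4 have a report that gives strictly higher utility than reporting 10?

10

Others report (5, 5, 5): truth gives 0; report 24 gives 1 > 0. Violating.
Others report (5, 5, 10): truth gives 0; report 24 gives 1 > 0. Violating.
Others report (5, 5, 12): truth gives 0; report 24 gives 1 > 0. Violating.
Others report (5, 10, 5): truth gives 0; report 24 gives 1 > 0. Violating.
Others report (5, 5, 24): truth gives 1; no alternative beats it.
Others report (5, 10, 12): truth gives 1; no alternative beats it.
(Checking all 64 profiles: 10 have a profitable deviation, 54 do not.)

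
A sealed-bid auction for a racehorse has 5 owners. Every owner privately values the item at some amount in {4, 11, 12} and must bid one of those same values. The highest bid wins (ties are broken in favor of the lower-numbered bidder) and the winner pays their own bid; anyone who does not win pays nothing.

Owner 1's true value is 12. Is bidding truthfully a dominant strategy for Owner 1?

Consider the case where Owner 2 bids 4, Owner 3 bids 4, Owner 4 bids 4 and Owner 5 bids 4.
Truthful bid 12: wins, pays 12, utility 12 - 12 = 0.
Bid 4 instead: wins, pays 4, utility 12 - 4 = 8.
Since 8 > 0, bidding 4 is strictly better here, so truthful bidding is not dominant.

No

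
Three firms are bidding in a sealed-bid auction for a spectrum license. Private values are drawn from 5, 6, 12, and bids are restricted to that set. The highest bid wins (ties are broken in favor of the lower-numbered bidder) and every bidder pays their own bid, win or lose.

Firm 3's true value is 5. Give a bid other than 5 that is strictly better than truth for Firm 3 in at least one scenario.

6

Suppose Firm 1 bids 5 and Firm 2 bids 5.
Bid 5: loses but pays 5, utility -5.
Bid 6: wins, pays 6, utility 5 - 6 = -1.
So bidding 6 beats truth here (-1 > -5).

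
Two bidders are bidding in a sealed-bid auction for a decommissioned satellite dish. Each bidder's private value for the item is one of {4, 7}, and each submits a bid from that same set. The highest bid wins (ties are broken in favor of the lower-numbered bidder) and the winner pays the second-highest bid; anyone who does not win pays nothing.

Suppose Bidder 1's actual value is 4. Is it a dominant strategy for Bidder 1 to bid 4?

Yes

Check each profile of the others' bids and compare truth against every alternative bid.
Others bid (7): truth gives 0, best alternative gives -3.
Others bid (4): truth gives 0, best alternative gives 0.
In every case the truthful bid is at least as good as any alternative, so it is a dominant strategy.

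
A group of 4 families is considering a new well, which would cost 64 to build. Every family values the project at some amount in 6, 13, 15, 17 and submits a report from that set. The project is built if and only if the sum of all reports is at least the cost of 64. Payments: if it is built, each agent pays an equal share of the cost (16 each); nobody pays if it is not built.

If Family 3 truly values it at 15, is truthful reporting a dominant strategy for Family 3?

No

Consider the case where Family 1 reports 15, Family 2 reports 17 and Family 4 reports 17.
Truthful report 15: project built, pays 16, utility 15 - 16 = -1.
Report 6 instead: project not built, utility 0.
Since 0 > -1, reporting 6 is strictly better here, so truthful reporting is not dominant.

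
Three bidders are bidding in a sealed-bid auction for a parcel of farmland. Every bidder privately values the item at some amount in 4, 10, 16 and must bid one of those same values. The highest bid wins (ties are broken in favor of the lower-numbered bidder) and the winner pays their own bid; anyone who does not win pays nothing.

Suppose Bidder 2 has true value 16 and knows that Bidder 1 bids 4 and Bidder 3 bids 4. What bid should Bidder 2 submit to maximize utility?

10

Bid 4: loses, pays 0, utility 0.
Bid 10: wins, pays 10, utility 16 - 10 = 6.
Bid 16: wins, pays 16, utility 16 - 16 = 0.
The best choice is 10 with utility 6.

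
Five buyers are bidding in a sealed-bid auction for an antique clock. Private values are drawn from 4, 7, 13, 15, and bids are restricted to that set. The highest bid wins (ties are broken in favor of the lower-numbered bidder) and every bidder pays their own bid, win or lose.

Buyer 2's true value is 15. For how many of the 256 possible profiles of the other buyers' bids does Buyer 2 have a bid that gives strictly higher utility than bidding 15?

Others bid (4, 4, 4, 4): truth gives 0; bid 7 gives 8 > 0. Violating.
Others bid (4, 4, 4, 7): truth gives 0; bid 7 gives 8 > 0. Violating.
Others bid (4, 4, 4, 13): truth gives 0; bid 13 gives 2 > 0. Violating.
Others bid (4, 4, 7, 4): truth gives 0; bid 7 gives 8 > 0. Violating.
Others bid (4, 4, 4, 15): truth gives 0; no alternative beats it.
Others bid (4, 4, 7, 15): truth gives 0; no alternative beats it.
(Checking all 256 profiles: 118 have a profitable deviation, 138 do not.)

118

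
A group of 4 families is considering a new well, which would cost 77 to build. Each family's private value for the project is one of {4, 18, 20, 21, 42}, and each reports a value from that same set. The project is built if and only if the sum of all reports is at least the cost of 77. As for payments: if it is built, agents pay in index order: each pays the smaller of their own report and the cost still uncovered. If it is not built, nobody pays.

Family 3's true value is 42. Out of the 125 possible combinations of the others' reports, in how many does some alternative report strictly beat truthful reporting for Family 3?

Others report (4, 18, 42): truth gives 0; report 18 gives 24 > 0. Violating.
Others report (4, 20, 42): truth gives 0; report 18 gives 24 > 0. Violating.
Others report (4, 21, 42): truth gives 0; report 18 gives 24 > 0. Violating.
Others report (4, 42, 18): truth gives 11; report 18 gives 24 > 11. Violating.
Others report (4, 4, 4): truth gives 0; no alternative beats it.
Others report (4, 4, 18): truth gives 0; no alternative beats it.
(Checking all 125 profiles: 73 have a profitable deviation, 52 do not.)

73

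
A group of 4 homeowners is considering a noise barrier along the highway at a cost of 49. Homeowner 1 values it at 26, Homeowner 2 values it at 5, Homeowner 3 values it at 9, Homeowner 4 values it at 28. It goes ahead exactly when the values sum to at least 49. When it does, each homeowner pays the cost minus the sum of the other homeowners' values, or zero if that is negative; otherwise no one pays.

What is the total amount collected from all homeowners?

Total value 68 ≥ cost 49, so it is built.
Homeowner 1: others sum to 42; max(0, 49 - 42) = 7.
Homeowner 2: others sum to 63; max(0, 49 - 63) = 0.
Homeowner 3: others sum to 59; max(0, 49 - 59) = 0.
Homeowner 4: others sum to 40; max(0, 49 - 40) = 9.
Total collected = 7 + 0 + 0 + 9 = 16.

16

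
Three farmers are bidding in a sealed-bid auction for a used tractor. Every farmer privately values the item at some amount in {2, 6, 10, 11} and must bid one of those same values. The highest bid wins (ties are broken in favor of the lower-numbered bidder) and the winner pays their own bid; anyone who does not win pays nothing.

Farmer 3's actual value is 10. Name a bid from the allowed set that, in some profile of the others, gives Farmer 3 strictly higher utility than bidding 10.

Suppose Farmer 1 bids 2 and Farmer 2 bids 2.
Bid 10: wins, pays 10, utility 10 - 10 = 0.
Bid 6: wins, pays 6, utility 10 - 6 = 4.
So bidding 6 beats truth here (4 > 0).

6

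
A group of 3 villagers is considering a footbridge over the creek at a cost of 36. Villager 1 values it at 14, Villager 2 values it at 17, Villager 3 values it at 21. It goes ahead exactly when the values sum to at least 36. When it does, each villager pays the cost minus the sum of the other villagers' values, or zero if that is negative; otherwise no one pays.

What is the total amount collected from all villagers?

Total value 52 ≥ cost 36, so it is built.
Villager 1: others sum to 38; max(0, 36 - 38) = 0.
Villager 2: others sum to 35; max(0, 36 - 35) = 1.
Villager 3: others sum to 31; max(0, 36 - 31) = 5.
Total collected = 0 + 1 + 5 = 6.

6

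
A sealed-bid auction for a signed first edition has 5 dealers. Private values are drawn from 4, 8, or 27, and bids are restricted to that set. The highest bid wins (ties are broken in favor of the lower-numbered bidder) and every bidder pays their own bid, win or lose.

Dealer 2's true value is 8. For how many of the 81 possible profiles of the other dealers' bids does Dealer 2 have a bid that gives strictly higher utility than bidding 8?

Others bid (4, 4, 4, 27): truth gives -8; bid 4 gives -4 > -8. Violating.
Others bid (4, 4, 8, 27): truth gives -8; bid 4 gives -4 > -8. Violating.
Others bid (4, 4, 27, 4): truth gives -8; bid 4 gives -4 > -8. Violating.
Others bid (4, 4, 27, 8): truth gives -8; bid 4 gives -4 > -8. Violating.
Others bid (4, 4, 4, 4): truth gives 0; no alternative beats it.
Others bid (4, 4, 4, 8): truth gives 0; no alternative beats it.
(Checking all 81 profiles: 73 have a profitable deviation, 8 do not.)

73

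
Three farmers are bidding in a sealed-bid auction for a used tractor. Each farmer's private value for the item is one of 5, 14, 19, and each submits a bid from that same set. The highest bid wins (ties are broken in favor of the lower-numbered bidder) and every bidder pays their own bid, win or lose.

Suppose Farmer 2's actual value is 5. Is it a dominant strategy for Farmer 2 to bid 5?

Check each profile of the others' bids and compare truth against every alternative bid.
Others bid (5, 19): truth gives -5, best alternative gives -14.
Others bid (14, 5): truth gives -5, best alternative gives -14.
Others bid (14, 14): truth gives -5, best alternative gives -14.
Others bid (14, 19): truth gives -5, best alternative gives -14.
Others bid (19, 5): truth gives -5, best alternative gives -14.
Others bid (19, 14): truth gives -5, best alternative gives -14.
(Remaining 3 profiles checked similarly; truth is weakly best in each.)
In every case the truthful bid is at least as good as any alternative, so it is a dominant strategy.

Yes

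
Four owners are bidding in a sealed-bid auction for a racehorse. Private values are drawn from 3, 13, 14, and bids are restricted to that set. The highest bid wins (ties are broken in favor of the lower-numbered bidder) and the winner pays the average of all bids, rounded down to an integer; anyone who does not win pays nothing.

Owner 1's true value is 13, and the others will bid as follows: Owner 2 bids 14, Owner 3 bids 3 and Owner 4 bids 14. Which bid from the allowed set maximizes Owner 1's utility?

14

Bid 3: loses, pays 0, utility 0.
Bid 13: loses, pays 0, utility 0.
Bid 14: wins, pays 11, utility 13 - 11 = 2.
The best choice is 14 with utility 2.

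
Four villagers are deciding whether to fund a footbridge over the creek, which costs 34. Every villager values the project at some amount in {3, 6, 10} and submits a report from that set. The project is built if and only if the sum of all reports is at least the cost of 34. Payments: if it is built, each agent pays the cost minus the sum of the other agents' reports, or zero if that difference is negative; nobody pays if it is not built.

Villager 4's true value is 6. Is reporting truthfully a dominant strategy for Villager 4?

Check each profile of the others' reports and compare truth against every alternative report.
Others report (10, 10, 10): truth gives 2, best alternative gives 2.
Others report (3, 3, 3): truth gives 0, best alternative gives 0.
Others report (3, 3, 6): truth gives 0, best alternative gives 0.
Others report (3, 3, 10): truth gives 0, best alternative gives 0.
Others report (3, 6, 3): truth gives 0, best alternative gives 0.
Others report (3, 6, 6): truth gives 0, best alternative gives 0.
(Remaining 21 profiles checked similarly; truth is weakly best in each.)
In every case the truthful report is at least as good as any alternative, so it is a dominant strategy.

Yes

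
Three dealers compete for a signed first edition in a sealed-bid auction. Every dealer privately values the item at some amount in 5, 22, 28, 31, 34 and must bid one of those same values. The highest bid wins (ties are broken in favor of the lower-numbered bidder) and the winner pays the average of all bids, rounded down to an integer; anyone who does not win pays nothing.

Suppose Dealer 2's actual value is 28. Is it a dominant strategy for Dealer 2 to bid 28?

No

Consider the case where Dealer 1 bids 5 and Dealer 3 bids 5.
Truthful bid 28: wins, pays 12, utility 28 - 12 = 16.
Bid 22 instead: wins, pays 10, utility 28 - 10 = 18.
Since 18 > 16, bidding 22 is strictly better here, so truthful bidding is not dominant.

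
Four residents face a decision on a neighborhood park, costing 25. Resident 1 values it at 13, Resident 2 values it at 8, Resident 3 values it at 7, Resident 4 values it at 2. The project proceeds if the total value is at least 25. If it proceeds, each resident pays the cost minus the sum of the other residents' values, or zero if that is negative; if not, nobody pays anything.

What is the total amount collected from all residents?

13

Total value 30 ≥ cost 25, so it is built.
Resident 1: others sum to 17; max(0, 25 - 17) = 8.
Resident 2: others sum to 22; max(0, 25 - 22) = 3.
Resident 3: others sum to 23; max(0, 25 - 23) = 2.
Resident 4: others sum to 28; max(0, 25 - 28) = 0.
Total collected = 8 + 3 + 2 + 0 = 13.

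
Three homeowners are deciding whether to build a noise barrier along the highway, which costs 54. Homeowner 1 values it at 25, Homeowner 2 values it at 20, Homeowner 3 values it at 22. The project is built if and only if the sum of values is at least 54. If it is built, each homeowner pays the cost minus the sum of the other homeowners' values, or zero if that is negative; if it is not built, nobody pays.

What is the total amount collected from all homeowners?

Total value 67 ≥ cost 54, so it is built.
Homeowner 1: others sum to 42; max(0, 54 - 42) = 12.
Homeowner 2: others sum to 47; max(0, 54 - 47) = 7.
Homeowner 3: others sum to 45; max(0, 54 - 45) = 9.
Total collected = 12 + 7 + 9 = 28.

28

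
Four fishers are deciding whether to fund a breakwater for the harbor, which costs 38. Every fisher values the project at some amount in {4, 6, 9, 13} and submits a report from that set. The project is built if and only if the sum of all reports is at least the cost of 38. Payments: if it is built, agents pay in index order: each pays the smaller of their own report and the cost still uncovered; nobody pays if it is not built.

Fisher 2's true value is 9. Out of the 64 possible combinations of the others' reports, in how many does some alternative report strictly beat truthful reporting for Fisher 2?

Others report (6, 13, 13): truth gives 0; report 6 gives 3 > 0. Violating.
Others report (9, 13, 13): truth gives 0; report 4 gives 5 > 0. Violating.
Others report (13, 6, 13): truth gives 0; report 6 gives 3 > 0. Violating.
Others report (13, 9, 13): truth gives 0; report 4 gives 5 > 0. Violating.
Others report (4, 4, 4): truth gives 0; no alternative beats it.
Others report (4, 4, 6): truth gives 0; no alternative beats it.
(Checking all 64 profiles: 7 have a profitable deviation, 57 do not.)

7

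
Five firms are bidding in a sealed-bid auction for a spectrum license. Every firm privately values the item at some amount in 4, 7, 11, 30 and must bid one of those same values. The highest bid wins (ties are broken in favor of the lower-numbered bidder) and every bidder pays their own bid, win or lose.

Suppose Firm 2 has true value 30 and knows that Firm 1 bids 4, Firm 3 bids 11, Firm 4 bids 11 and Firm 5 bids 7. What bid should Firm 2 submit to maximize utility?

Bid 4: loses but pays 4, utility -4.
Bid 7: loses but pays 7, utility -7.
Bid 11: wins, pays 11, utility 30 - 11 = 19.
Bid 30: wins, pays 30, utility 30 - 30 = 0.
The best choice is 11 with utility 19.

11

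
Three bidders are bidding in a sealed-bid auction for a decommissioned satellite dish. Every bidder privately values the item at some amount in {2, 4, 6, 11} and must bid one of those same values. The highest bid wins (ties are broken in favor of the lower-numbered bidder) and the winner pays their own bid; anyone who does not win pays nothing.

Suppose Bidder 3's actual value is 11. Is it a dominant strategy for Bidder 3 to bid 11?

No

Consider the case where Bidder 1 bids 2 and Bidder 2 bids 2.
Truthful bid 11: wins, pays 11, utility 11 - 11 = 0.
Bid 4 instead: wins, pays 4, utility 11 - 4 = 7.
Since 7 > 0, bidding 4 is strictly better here, so truthful bidding is not dominant.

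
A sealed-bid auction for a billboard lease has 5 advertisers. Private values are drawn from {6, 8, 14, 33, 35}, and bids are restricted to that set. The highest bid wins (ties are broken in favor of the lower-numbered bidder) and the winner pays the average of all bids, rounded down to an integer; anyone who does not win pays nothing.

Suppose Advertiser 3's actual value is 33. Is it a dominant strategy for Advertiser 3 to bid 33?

No

Consider the case where Advertiser 1 bids 6, Advertiser 2 bids 6, Advertiser 4 bids 6 and Advertiser 5 bids 6.
Truthful bid 33: wins, pays 11, utility 33 - 11 = 22.
Bid 8 instead: wins, pays 6, utility 33 - 6 = 27.
Since 27 > 22, bidding 8 is strictly better here, so truthful bidding is not dominant.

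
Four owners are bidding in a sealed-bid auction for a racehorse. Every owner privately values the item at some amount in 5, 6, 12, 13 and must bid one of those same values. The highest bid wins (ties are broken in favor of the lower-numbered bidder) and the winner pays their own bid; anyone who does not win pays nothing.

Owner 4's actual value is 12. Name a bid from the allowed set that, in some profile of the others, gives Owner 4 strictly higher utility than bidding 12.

6

Suppose Owner 1 bids 5, Owner 2 bids 5 and Owner 3 bids 5.
Bid 12: wins, pays 12, utility 12 - 12 = 0.
Bid 6: wins, pays 6, utility 12 - 6 = 6.
So bidding 6 beats truth here (6 > 0).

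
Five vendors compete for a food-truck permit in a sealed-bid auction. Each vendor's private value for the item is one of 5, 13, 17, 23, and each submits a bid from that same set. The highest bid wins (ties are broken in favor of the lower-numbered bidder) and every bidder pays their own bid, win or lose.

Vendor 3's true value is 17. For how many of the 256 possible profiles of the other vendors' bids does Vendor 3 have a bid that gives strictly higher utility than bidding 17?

224

Others bid (5, 5, 5, 5): truth gives 0; bid 13 gives 4 > 0. Violating.
Others bid (5, 5, 5, 13): truth gives 0; bid 13 gives 4 > 0. Violating.
Others bid (5, 5, 5, 23): truth gives -17; bid 5 gives -5 > -17. Violating.
Others bid (5, 5, 13, 5): truth gives 0; bid 13 gives 4 > 0. Violating.
Others bid (5, 5, 5, 17): truth gives 0; no alternative beats it.
Others bid (5, 5, 13, 17): truth gives 0; no alternative beats it.
(Checking all 256 profiles: 224 have a profitable deviation, 32 do not.)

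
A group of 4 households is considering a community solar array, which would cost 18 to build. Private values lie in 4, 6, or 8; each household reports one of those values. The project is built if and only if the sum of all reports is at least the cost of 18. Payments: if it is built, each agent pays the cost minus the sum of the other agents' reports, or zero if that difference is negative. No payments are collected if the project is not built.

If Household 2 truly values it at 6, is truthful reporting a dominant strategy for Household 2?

Check each profile of the others' reports and compare truth against every alternative report.
Others report (4, 6, 8): truth gives 6, best alternative gives 6.
Others report (4, 8, 6): truth gives 6, best alternative gives 6.
Others report (4, 8, 8): truth gives 6, best alternative gives 6.
Others report (6, 4, 8): truth gives 6, best alternative gives 6.
Others report (6, 6, 6): truth gives 6, best alternative gives 6.
Others report (6, 6, 8): truth gives 6, best alternative gives 6.
(Remaining 21 profiles checked similarly; truth is weakly best in each.)
In every case the truthful report is at least as good as any alternative, so it is a dominant strategy.

Yes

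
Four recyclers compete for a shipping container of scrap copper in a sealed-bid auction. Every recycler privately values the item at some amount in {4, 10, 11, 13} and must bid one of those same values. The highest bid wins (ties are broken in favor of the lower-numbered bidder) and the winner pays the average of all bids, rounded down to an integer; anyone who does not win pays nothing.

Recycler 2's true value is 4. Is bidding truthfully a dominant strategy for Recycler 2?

Check each profile of the others' bids and compare truth against every alternative bid.
Others bid (4, 10, 10): truth gives 0, best alternative gives -4.
Others bid (4, 4, 10): truth gives 0, best alternative gives -3.
Others bid (4, 10, 4): truth gives 0, best alternative gives -3.
Others bid (4, 4, 4): truth gives 0, best alternative gives -1.
Others bid (4, 4, 11): truth gives 0, best alternative gives 0.
Others bid (4, 4, 13): truth gives 0, best alternative gives 0.
(Remaining 58 profiles checked similarly; truth is weakly best in each.)
In every case the truthful bid is at least as good as any alternative, so it is a dominant strategy.

Yes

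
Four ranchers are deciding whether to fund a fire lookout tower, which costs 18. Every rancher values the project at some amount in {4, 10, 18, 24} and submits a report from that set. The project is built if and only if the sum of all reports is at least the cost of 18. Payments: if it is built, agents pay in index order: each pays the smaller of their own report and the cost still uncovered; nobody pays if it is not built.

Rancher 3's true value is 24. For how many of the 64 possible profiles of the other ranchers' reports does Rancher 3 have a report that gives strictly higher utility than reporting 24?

Others report (4, 4, 10): truth gives 14; report 4 gives 20 > 14. Violating.
Others report (4, 4, 18): truth gives 14; report 4 gives 20 > 14. Violating.
Others report (4, 4, 24): truth gives 14; report 4 gives 20 > 14. Violating.
Others report (4, 4, 4): truth gives 14; no alternative beats it.
Others report (4, 10, 4): truth gives 20; no alternative beats it.
(Checking all 64 profiles: 3 have a profitable deviation, 61 do not.)

3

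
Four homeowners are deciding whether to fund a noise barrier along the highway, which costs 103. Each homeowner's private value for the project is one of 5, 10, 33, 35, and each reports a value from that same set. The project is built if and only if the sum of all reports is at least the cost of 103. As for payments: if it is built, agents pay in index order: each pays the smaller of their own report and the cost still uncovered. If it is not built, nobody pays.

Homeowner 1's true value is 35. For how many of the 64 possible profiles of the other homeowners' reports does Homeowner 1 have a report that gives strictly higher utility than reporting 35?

Others report (5, 33, 33): truth gives 0; report 33 gives 2 > 0. Violating.
Others report (5, 33, 35): truth gives 0; report 33 gives 2 > 0. Violating.
Others report (5, 35, 33): truth gives 0; report 33 gives 2 > 0. Violating.
Others report (5, 35, 35): truth gives 0; report 33 gives 2 > 0. Violating.
Others report (5, 5, 5): truth gives 0; no alternative beats it.
Others report (5, 5, 10): truth gives 0; no alternative beats it.
(Checking all 64 profiles: 32 have a profitable deviation, 32 do not.)

32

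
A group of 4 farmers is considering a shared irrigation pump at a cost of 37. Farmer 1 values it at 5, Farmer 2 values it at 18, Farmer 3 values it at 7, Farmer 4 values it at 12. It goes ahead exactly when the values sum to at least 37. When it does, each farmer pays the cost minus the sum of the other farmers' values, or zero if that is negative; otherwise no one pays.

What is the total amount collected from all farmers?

Total value 42 ≥ cost 37, so it is built.
Farmer 1: others sum to 37; max(0, 37 - 37) = 0.
Farmer 2: others sum to 24; max(0, 37 - 24) = 13.
Farmer 3: others sum to 35; max(0, 37 - 35) = 2.
Farmer 4: others sum to 30; max(0, 37 - 30) = 7.
Total collected = 0 + 13 + 2 + 7 = 22.

22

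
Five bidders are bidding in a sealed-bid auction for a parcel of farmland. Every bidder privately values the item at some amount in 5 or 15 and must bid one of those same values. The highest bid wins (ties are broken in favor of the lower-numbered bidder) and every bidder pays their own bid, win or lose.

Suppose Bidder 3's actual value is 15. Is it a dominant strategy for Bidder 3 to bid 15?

No

Consider the case where Bidder 1 bids 5, Bidder 2 bids 15, Bidder 4 bids 5 and Bidder 5 bids 5.
Truthful bid 15: loses but pays 15, utility -15.
Bid 5 instead: loses but pays 5, utility -5.
Since -5 > -15, bidding 5 is strictly better here, so truthful bidding is not dominant.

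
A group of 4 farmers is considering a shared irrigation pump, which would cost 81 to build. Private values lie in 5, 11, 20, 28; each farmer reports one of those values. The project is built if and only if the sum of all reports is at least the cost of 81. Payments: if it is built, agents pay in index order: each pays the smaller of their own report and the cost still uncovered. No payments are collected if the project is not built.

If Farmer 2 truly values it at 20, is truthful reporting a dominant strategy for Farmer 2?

Consider the case where Farmer 1 reports 20, Farmer 3 reports 28 and Farmer 4 reports 28.
Truthful report 20: project built, pays 20, utility 20 - 20 = 0.
Report 5 instead: project built, pays 5, utility 20 - 5 = 15.
Since 15 > 0, reporting 5 is strictly better here, so truthful reporting is not dominant.

No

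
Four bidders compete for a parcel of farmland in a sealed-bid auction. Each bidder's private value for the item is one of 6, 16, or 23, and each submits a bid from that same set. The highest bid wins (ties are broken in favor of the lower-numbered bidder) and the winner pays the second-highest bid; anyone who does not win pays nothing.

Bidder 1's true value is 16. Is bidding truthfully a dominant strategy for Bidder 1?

Yes

Check each profile of the others' bids and compare truth against every alternative bid.
Others bid (6, 6, 6): truth gives 10, best alternative gives 10.
Others bid (6, 6, 16): truth gives 0, best alternative gives 0.
Others bid (6, 6, 23): truth gives 0, best alternative gives 0.
Others bid (6, 16, 6): truth gives 0, best alternative gives 0.
Others bid (6, 16, 16): truth gives 0, best alternative gives 0.
Others bid (6, 16, 23): truth gives 0, best alternative gives 0.
(Remaining 21 profiles checked similarly; truth is weakly best in each.)
In every case the truthful bid is at least as good as any alternative, so it is a dominant strategy.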